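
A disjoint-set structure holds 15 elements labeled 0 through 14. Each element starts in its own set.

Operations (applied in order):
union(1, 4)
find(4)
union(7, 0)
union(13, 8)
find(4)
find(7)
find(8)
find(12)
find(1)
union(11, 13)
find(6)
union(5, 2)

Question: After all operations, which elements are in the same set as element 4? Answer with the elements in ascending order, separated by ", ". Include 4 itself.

Answer: 1, 4

Derivation:
Step 1: union(1, 4) -> merged; set of 1 now {1, 4}
Step 2: find(4) -> no change; set of 4 is {1, 4}
Step 3: union(7, 0) -> merged; set of 7 now {0, 7}
Step 4: union(13, 8) -> merged; set of 13 now {8, 13}
Step 5: find(4) -> no change; set of 4 is {1, 4}
Step 6: find(7) -> no change; set of 7 is {0, 7}
Step 7: find(8) -> no change; set of 8 is {8, 13}
Step 8: find(12) -> no change; set of 12 is {12}
Step 9: find(1) -> no change; set of 1 is {1, 4}
Step 10: union(11, 13) -> merged; set of 11 now {8, 11, 13}
Step 11: find(6) -> no change; set of 6 is {6}
Step 12: union(5, 2) -> merged; set of 5 now {2, 5}
Component of 4: {1, 4}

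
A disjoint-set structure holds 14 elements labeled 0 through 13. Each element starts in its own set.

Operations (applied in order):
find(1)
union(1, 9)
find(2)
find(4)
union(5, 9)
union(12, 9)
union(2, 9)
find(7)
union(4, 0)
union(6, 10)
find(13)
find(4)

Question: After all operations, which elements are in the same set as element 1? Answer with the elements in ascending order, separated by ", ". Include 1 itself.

Answer: 1, 2, 5, 9, 12

Derivation:
Step 1: find(1) -> no change; set of 1 is {1}
Step 2: union(1, 9) -> merged; set of 1 now {1, 9}
Step 3: find(2) -> no change; set of 2 is {2}
Step 4: find(4) -> no change; set of 4 is {4}
Step 5: union(5, 9) -> merged; set of 5 now {1, 5, 9}
Step 6: union(12, 9) -> merged; set of 12 now {1, 5, 9, 12}
Step 7: union(2, 9) -> merged; set of 2 now {1, 2, 5, 9, 12}
Step 8: find(7) -> no change; set of 7 is {7}
Step 9: union(4, 0) -> merged; set of 4 now {0, 4}
Step 10: union(6, 10) -> merged; set of 6 now {6, 10}
Step 11: find(13) -> no change; set of 13 is {13}
Step 12: find(4) -> no change; set of 4 is {0, 4}
Component of 1: {1, 2, 5, 9, 12}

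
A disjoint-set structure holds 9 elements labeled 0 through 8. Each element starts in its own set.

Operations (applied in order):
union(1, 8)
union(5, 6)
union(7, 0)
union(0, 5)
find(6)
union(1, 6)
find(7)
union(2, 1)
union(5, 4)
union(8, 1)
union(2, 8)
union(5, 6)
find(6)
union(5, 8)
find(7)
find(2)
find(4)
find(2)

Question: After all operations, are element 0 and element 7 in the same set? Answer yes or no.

Step 1: union(1, 8) -> merged; set of 1 now {1, 8}
Step 2: union(5, 6) -> merged; set of 5 now {5, 6}
Step 3: union(7, 0) -> merged; set of 7 now {0, 7}
Step 4: union(0, 5) -> merged; set of 0 now {0, 5, 6, 7}
Step 5: find(6) -> no change; set of 6 is {0, 5, 6, 7}
Step 6: union(1, 6) -> merged; set of 1 now {0, 1, 5, 6, 7, 8}
Step 7: find(7) -> no change; set of 7 is {0, 1, 5, 6, 7, 8}
Step 8: union(2, 1) -> merged; set of 2 now {0, 1, 2, 5, 6, 7, 8}
Step 9: union(5, 4) -> merged; set of 5 now {0, 1, 2, 4, 5, 6, 7, 8}
Step 10: union(8, 1) -> already same set; set of 8 now {0, 1, 2, 4, 5, 6, 7, 8}
Step 11: union(2, 8) -> already same set; set of 2 now {0, 1, 2, 4, 5, 6, 7, 8}
Step 12: union(5, 6) -> already same set; set of 5 now {0, 1, 2, 4, 5, 6, 7, 8}
Step 13: find(6) -> no change; set of 6 is {0, 1, 2, 4, 5, 6, 7, 8}
Step 14: union(5, 8) -> already same set; set of 5 now {0, 1, 2, 4, 5, 6, 7, 8}
Step 15: find(7) -> no change; set of 7 is {0, 1, 2, 4, 5, 6, 7, 8}
Step 16: find(2) -> no change; set of 2 is {0, 1, 2, 4, 5, 6, 7, 8}
Step 17: find(4) -> no change; set of 4 is {0, 1, 2, 4, 5, 6, 7, 8}
Step 18: find(2) -> no change; set of 2 is {0, 1, 2, 4, 5, 6, 7, 8}
Set of 0: {0, 1, 2, 4, 5, 6, 7, 8}; 7 is a member.

Answer: yes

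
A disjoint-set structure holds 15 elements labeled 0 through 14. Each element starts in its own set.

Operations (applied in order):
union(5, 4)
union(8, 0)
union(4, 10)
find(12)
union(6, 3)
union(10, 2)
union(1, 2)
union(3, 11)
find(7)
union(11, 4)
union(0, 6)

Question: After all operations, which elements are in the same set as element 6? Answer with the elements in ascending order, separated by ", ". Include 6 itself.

Answer: 0, 1, 2, 3, 4, 5, 6, 8, 10, 11

Derivation:
Step 1: union(5, 4) -> merged; set of 5 now {4, 5}
Step 2: union(8, 0) -> merged; set of 8 now {0, 8}
Step 3: union(4, 10) -> merged; set of 4 now {4, 5, 10}
Step 4: find(12) -> no change; set of 12 is {12}
Step 5: union(6, 3) -> merged; set of 6 now {3, 6}
Step 6: union(10, 2) -> merged; set of 10 now {2, 4, 5, 10}
Step 7: union(1, 2) -> merged; set of 1 now {1, 2, 4, 5, 10}
Step 8: union(3, 11) -> merged; set of 3 now {3, 6, 11}
Step 9: find(7) -> no change; set of 7 is {7}
Step 10: union(11, 4) -> merged; set of 11 now {1, 2, 3, 4, 5, 6, 10, 11}
Step 11: union(0, 6) -> merged; set of 0 now {0, 1, 2, 3, 4, 5, 6, 8, 10, 11}
Component of 6: {0, 1, 2, 3, 4, 5, 6, 8, 10, 11}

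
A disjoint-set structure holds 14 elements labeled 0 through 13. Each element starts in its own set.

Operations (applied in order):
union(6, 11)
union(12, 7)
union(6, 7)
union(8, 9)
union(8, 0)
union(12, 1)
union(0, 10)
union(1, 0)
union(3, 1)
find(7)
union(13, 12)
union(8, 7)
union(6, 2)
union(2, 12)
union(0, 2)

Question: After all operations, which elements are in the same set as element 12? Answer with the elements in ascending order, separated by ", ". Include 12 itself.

Answer: 0, 1, 2, 3, 6, 7, 8, 9, 10, 11, 12, 13

Derivation:
Step 1: union(6, 11) -> merged; set of 6 now {6, 11}
Step 2: union(12, 7) -> merged; set of 12 now {7, 12}
Step 3: union(6, 7) -> merged; set of 6 now {6, 7, 11, 12}
Step 4: union(8, 9) -> merged; set of 8 now {8, 9}
Step 5: union(8, 0) -> merged; set of 8 now {0, 8, 9}
Step 6: union(12, 1) -> merged; set of 12 now {1, 6, 7, 11, 12}
Step 7: union(0, 10) -> merged; set of 0 now {0, 8, 9, 10}
Step 8: union(1, 0) -> merged; set of 1 now {0, 1, 6, 7, 8, 9, 10, 11, 12}
Step 9: union(3, 1) -> merged; set of 3 now {0, 1, 3, 6, 7, 8, 9, 10, 11, 12}
Step 10: find(7) -> no change; set of 7 is {0, 1, 3, 6, 7, 8, 9, 10, 11, 12}
Step 11: union(13, 12) -> merged; set of 13 now {0, 1, 3, 6, 7, 8, 9, 10, 11, 12, 13}
Step 12: union(8, 7) -> already same set; set of 8 now {0, 1, 3, 6, 7, 8, 9, 10, 11, 12, 13}
Step 13: union(6, 2) -> merged; set of 6 now {0, 1, 2, 3, 6, 7, 8, 9, 10, 11, 12, 13}
Step 14: union(2, 12) -> already same set; set of 2 now {0, 1, 2, 3, 6, 7, 8, 9, 10, 11, 12, 13}
Step 15: union(0, 2) -> already same set; set of 0 now {0, 1, 2, 3, 6, 7, 8, 9, 10, 11, 12, 13}
Component of 12: {0, 1, 2, 3, 6, 7, 8, 9, 10, 11, 12, 13}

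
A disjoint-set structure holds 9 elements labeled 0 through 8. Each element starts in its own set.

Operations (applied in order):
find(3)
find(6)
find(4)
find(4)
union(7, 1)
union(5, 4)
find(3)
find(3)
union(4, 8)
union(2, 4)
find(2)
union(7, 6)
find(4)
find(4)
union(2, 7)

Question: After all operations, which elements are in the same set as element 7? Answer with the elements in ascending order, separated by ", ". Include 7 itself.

Answer: 1, 2, 4, 5, 6, 7, 8

Derivation:
Step 1: find(3) -> no change; set of 3 is {3}
Step 2: find(6) -> no change; set of 6 is {6}
Step 3: find(4) -> no change; set of 4 is {4}
Step 4: find(4) -> no change; set of 4 is {4}
Step 5: union(7, 1) -> merged; set of 7 now {1, 7}
Step 6: union(5, 4) -> merged; set of 5 now {4, 5}
Step 7: find(3) -> no change; set of 3 is {3}
Step 8: find(3) -> no change; set of 3 is {3}
Step 9: union(4, 8) -> merged; set of 4 now {4, 5, 8}
Step 10: union(2, 4) -> merged; set of 2 now {2, 4, 5, 8}
Step 11: find(2) -> no change; set of 2 is {2, 4, 5, 8}
Step 12: union(7, 6) -> merged; set of 7 now {1, 6, 7}
Step 13: find(4) -> no change; set of 4 is {2, 4, 5, 8}
Step 14: find(4) -> no change; set of 4 is {2, 4, 5, 8}
Step 15: union(2, 7) -> merged; set of 2 now {1, 2, 4, 5, 6, 7, 8}
Component of 7: {1, 2, 4, 5, 6, 7, 8}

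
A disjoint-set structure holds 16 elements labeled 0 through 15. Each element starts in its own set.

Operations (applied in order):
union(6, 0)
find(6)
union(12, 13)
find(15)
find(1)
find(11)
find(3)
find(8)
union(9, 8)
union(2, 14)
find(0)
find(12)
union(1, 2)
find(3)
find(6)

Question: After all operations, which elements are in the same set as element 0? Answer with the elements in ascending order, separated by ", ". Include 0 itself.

Answer: 0, 6

Derivation:
Step 1: union(6, 0) -> merged; set of 6 now {0, 6}
Step 2: find(6) -> no change; set of 6 is {0, 6}
Step 3: union(12, 13) -> merged; set of 12 now {12, 13}
Step 4: find(15) -> no change; set of 15 is {15}
Step 5: find(1) -> no change; set of 1 is {1}
Step 6: find(11) -> no change; set of 11 is {11}
Step 7: find(3) -> no change; set of 3 is {3}
Step 8: find(8) -> no change; set of 8 is {8}
Step 9: union(9, 8) -> merged; set of 9 now {8, 9}
Step 10: union(2, 14) -> merged; set of 2 now {2, 14}
Step 11: find(0) -> no change; set of 0 is {0, 6}
Step 12: find(12) -> no change; set of 12 is {12, 13}
Step 13: union(1, 2) -> merged; set of 1 now {1, 2, 14}
Step 14: find(3) -> no change; set of 3 is {3}
Step 15: find(6) -> no change; set of 6 is {0, 6}
Component of 0: {0, 6}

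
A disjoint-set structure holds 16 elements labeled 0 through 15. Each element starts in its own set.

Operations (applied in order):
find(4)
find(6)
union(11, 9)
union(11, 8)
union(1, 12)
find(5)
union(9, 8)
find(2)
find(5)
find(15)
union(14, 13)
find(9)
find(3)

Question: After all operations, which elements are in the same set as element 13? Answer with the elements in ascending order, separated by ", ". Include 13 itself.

Answer: 13, 14

Derivation:
Step 1: find(4) -> no change; set of 4 is {4}
Step 2: find(6) -> no change; set of 6 is {6}
Step 3: union(11, 9) -> merged; set of 11 now {9, 11}
Step 4: union(11, 8) -> merged; set of 11 now {8, 9, 11}
Step 5: union(1, 12) -> merged; set of 1 now {1, 12}
Step 6: find(5) -> no change; set of 5 is {5}
Step 7: union(9, 8) -> already same set; set of 9 now {8, 9, 11}
Step 8: find(2) -> no change; set of 2 is {2}
Step 9: find(5) -> no change; set of 5 is {5}
Step 10: find(15) -> no change; set of 15 is {15}
Step 11: union(14, 13) -> merged; set of 14 now {13, 14}
Step 12: find(9) -> no change; set of 9 is {8, 9, 11}
Step 13: find(3) -> no change; set of 3 is {3}
Component of 13: {13, 14}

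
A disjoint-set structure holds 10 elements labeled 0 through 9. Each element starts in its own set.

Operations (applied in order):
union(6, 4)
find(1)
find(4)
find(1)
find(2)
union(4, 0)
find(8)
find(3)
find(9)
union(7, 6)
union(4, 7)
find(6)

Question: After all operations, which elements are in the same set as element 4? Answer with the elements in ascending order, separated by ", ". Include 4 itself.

Answer: 0, 4, 6, 7

Derivation:
Step 1: union(6, 4) -> merged; set of 6 now {4, 6}
Step 2: find(1) -> no change; set of 1 is {1}
Step 3: find(4) -> no change; set of 4 is {4, 6}
Step 4: find(1) -> no change; set of 1 is {1}
Step 5: find(2) -> no change; set of 2 is {2}
Step 6: union(4, 0) -> merged; set of 4 now {0, 4, 6}
Step 7: find(8) -> no change; set of 8 is {8}
Step 8: find(3) -> no change; set of 3 is {3}
Step 9: find(9) -> no change; set of 9 is {9}
Step 10: union(7, 6) -> merged; set of 7 now {0, 4, 6, 7}
Step 11: union(4, 7) -> already same set; set of 4 now {0, 4, 6, 7}
Step 12: find(6) -> no change; set of 6 is {0, 4, 6, 7}
Component of 4: {0, 4, 6, 7}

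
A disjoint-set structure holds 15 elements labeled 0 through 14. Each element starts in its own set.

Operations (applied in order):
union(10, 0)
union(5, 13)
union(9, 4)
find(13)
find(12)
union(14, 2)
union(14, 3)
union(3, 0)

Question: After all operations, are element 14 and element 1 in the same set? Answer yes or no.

Answer: no

Derivation:
Step 1: union(10, 0) -> merged; set of 10 now {0, 10}
Step 2: union(5, 13) -> merged; set of 5 now {5, 13}
Step 3: union(9, 4) -> merged; set of 9 now {4, 9}
Step 4: find(13) -> no change; set of 13 is {5, 13}
Step 5: find(12) -> no change; set of 12 is {12}
Step 6: union(14, 2) -> merged; set of 14 now {2, 14}
Step 7: union(14, 3) -> merged; set of 14 now {2, 3, 14}
Step 8: union(3, 0) -> merged; set of 3 now {0, 2, 3, 10, 14}
Set of 14: {0, 2, 3, 10, 14}; 1 is not a member.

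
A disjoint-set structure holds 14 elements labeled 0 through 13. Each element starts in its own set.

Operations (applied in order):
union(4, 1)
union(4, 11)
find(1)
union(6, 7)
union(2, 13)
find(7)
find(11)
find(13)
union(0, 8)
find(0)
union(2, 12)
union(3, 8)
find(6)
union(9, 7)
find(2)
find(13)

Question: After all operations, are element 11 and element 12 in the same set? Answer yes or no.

Answer: no

Derivation:
Step 1: union(4, 1) -> merged; set of 4 now {1, 4}
Step 2: union(4, 11) -> merged; set of 4 now {1, 4, 11}
Step 3: find(1) -> no change; set of 1 is {1, 4, 11}
Step 4: union(6, 7) -> merged; set of 6 now {6, 7}
Step 5: union(2, 13) -> merged; set of 2 now {2, 13}
Step 6: find(7) -> no change; set of 7 is {6, 7}
Step 7: find(11) -> no change; set of 11 is {1, 4, 11}
Step 8: find(13) -> no change; set of 13 is {2, 13}
Step 9: union(0, 8) -> merged; set of 0 now {0, 8}
Step 10: find(0) -> no change; set of 0 is {0, 8}
Step 11: union(2, 12) -> merged; set of 2 now {2, 12, 13}
Step 12: union(3, 8) -> merged; set of 3 now {0, 3, 8}
Step 13: find(6) -> no change; set of 6 is {6, 7}
Step 14: union(9, 7) -> merged; set of 9 now {6, 7, 9}
Step 15: find(2) -> no change; set of 2 is {2, 12, 13}
Step 16: find(13) -> no change; set of 13 is {2, 12, 13}
Set of 11: {1, 4, 11}; 12 is not a member.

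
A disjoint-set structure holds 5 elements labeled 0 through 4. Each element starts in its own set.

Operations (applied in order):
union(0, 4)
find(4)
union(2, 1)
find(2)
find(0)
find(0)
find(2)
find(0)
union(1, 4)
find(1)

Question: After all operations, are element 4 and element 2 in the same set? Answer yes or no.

Answer: yes

Derivation:
Step 1: union(0, 4) -> merged; set of 0 now {0, 4}
Step 2: find(4) -> no change; set of 4 is {0, 4}
Step 3: union(2, 1) -> merged; set of 2 now {1, 2}
Step 4: find(2) -> no change; set of 2 is {1, 2}
Step 5: find(0) -> no change; set of 0 is {0, 4}
Step 6: find(0) -> no change; set of 0 is {0, 4}
Step 7: find(2) -> no change; set of 2 is {1, 2}
Step 8: find(0) -> no change; set of 0 is {0, 4}
Step 9: union(1, 4) -> merged; set of 1 now {0, 1, 2, 4}
Step 10: find(1) -> no change; set of 1 is {0, 1, 2, 4}
Set of 4: {0, 1, 2, 4}; 2 is a member.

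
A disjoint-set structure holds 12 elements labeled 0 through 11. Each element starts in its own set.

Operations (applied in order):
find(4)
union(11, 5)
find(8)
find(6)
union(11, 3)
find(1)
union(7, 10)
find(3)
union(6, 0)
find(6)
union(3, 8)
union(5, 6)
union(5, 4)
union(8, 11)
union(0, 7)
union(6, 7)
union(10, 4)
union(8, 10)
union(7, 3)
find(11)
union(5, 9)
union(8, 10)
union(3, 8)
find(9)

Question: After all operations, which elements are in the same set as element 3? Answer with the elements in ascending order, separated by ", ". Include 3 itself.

Step 1: find(4) -> no change; set of 4 is {4}
Step 2: union(11, 5) -> merged; set of 11 now {5, 11}
Step 3: find(8) -> no change; set of 8 is {8}
Step 4: find(6) -> no change; set of 6 is {6}
Step 5: union(11, 3) -> merged; set of 11 now {3, 5, 11}
Step 6: find(1) -> no change; set of 1 is {1}
Step 7: union(7, 10) -> merged; set of 7 now {7, 10}
Step 8: find(3) -> no change; set of 3 is {3, 5, 11}
Step 9: union(6, 0) -> merged; set of 6 now {0, 6}
Step 10: find(6) -> no change; set of 6 is {0, 6}
Step 11: union(3, 8) -> merged; set of 3 now {3, 5, 8, 11}
Step 12: union(5, 6) -> merged; set of 5 now {0, 3, 5, 6, 8, 11}
Step 13: union(5, 4) -> merged; set of 5 now {0, 3, 4, 5, 6, 8, 11}
Step 14: union(8, 11) -> already same set; set of 8 now {0, 3, 4, 5, 6, 8, 11}
Step 15: union(0, 7) -> merged; set of 0 now {0, 3, 4, 5, 6, 7, 8, 10, 11}
Step 16: union(6, 7) -> already same set; set of 6 now {0, 3, 4, 5, 6, 7, 8, 10, 11}
Step 17: union(10, 4) -> already same set; set of 10 now {0, 3, 4, 5, 6, 7, 8, 10, 11}
Step 18: union(8, 10) -> already same set; set of 8 now {0, 3, 4, 5, 6, 7, 8, 10, 11}
Step 19: union(7, 3) -> already same set; set of 7 now {0, 3, 4, 5, 6, 7, 8, 10, 11}
Step 20: find(11) -> no change; set of 11 is {0, 3, 4, 5, 6, 7, 8, 10, 11}
Step 21: union(5, 9) -> merged; set of 5 now {0, 3, 4, 5, 6, 7, 8, 9, 10, 11}
Step 22: union(8, 10) -> already same set; set of 8 now {0, 3, 4, 5, 6, 7, 8, 9, 10, 11}
Step 23: union(3, 8) -> already same set; set of 3 now {0, 3, 4, 5, 6, 7, 8, 9, 10, 11}
Step 24: find(9) -> no change; set of 9 is {0, 3, 4, 5, 6, 7, 8, 9, 10, 11}
Component of 3: {0, 3, 4, 5, 6, 7, 8, 9, 10, 11}

Answer: 0, 3, 4, 5, 6, 7, 8, 9, 10, 11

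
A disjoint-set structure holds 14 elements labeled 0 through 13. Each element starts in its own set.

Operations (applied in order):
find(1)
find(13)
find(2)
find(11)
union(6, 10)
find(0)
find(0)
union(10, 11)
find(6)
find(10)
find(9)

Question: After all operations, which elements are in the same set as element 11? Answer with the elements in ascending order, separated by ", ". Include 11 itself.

Step 1: find(1) -> no change; set of 1 is {1}
Step 2: find(13) -> no change; set of 13 is {13}
Step 3: find(2) -> no change; set of 2 is {2}
Step 4: find(11) -> no change; set of 11 is {11}
Step 5: union(6, 10) -> merged; set of 6 now {6, 10}
Step 6: find(0) -> no change; set of 0 is {0}
Step 7: find(0) -> no change; set of 0 is {0}
Step 8: union(10, 11) -> merged; set of 10 now {6, 10, 11}
Step 9: find(6) -> no change; set of 6 is {6, 10, 11}
Step 10: find(10) -> no change; set of 10 is {6, 10, 11}
Step 11: find(9) -> no change; set of 9 is {9}
Component of 11: {6, 10, 11}

Answer: 6, 10, 11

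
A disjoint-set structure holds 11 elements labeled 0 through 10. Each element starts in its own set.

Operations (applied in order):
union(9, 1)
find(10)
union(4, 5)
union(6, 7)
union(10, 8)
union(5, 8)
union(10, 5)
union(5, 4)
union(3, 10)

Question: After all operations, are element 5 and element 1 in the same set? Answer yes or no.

Step 1: union(9, 1) -> merged; set of 9 now {1, 9}
Step 2: find(10) -> no change; set of 10 is {10}
Step 3: union(4, 5) -> merged; set of 4 now {4, 5}
Step 4: union(6, 7) -> merged; set of 6 now {6, 7}
Step 5: union(10, 8) -> merged; set of 10 now {8, 10}
Step 6: union(5, 8) -> merged; set of 5 now {4, 5, 8, 10}
Step 7: union(10, 5) -> already same set; set of 10 now {4, 5, 8, 10}
Step 8: union(5, 4) -> already same set; set of 5 now {4, 5, 8, 10}
Step 9: union(3, 10) -> merged; set of 3 now {3, 4, 5, 8, 10}
Set of 5: {3, 4, 5, 8, 10}; 1 is not a member.

Answer: no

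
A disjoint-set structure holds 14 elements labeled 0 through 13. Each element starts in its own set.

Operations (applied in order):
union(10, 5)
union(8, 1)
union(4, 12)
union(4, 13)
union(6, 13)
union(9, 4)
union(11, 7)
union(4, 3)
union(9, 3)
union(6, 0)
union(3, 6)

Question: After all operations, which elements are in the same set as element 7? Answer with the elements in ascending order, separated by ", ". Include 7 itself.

Step 1: union(10, 5) -> merged; set of 10 now {5, 10}
Step 2: union(8, 1) -> merged; set of 8 now {1, 8}
Step 3: union(4, 12) -> merged; set of 4 now {4, 12}
Step 4: union(4, 13) -> merged; set of 4 now {4, 12, 13}
Step 5: union(6, 13) -> merged; set of 6 now {4, 6, 12, 13}
Step 6: union(9, 4) -> merged; set of 9 now {4, 6, 9, 12, 13}
Step 7: union(11, 7) -> merged; set of 11 now {7, 11}
Step 8: union(4, 3) -> merged; set of 4 now {3, 4, 6, 9, 12, 13}
Step 9: union(9, 3) -> already same set; set of 9 now {3, 4, 6, 9, 12, 13}
Step 10: union(6, 0) -> merged; set of 6 now {0, 3, 4, 6, 9, 12, 13}
Step 11: union(3, 6) -> already same set; set of 3 now {0, 3, 4, 6, 9, 12, 13}
Component of 7: {7, 11}

Answer: 7, 11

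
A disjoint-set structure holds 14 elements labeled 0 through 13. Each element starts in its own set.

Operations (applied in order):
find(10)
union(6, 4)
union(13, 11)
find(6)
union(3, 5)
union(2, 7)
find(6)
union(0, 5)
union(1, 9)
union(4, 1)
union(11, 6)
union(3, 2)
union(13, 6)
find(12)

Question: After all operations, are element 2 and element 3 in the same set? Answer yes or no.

Step 1: find(10) -> no change; set of 10 is {10}
Step 2: union(6, 4) -> merged; set of 6 now {4, 6}
Step 3: union(13, 11) -> merged; set of 13 now {11, 13}
Step 4: find(6) -> no change; set of 6 is {4, 6}
Step 5: union(3, 5) -> merged; set of 3 now {3, 5}
Step 6: union(2, 7) -> merged; set of 2 now {2, 7}
Step 7: find(6) -> no change; set of 6 is {4, 6}
Step 8: union(0, 5) -> merged; set of 0 now {0, 3, 5}
Step 9: union(1, 9) -> merged; set of 1 now {1, 9}
Step 10: union(4, 1) -> merged; set of 4 now {1, 4, 6, 9}
Step 11: union(11, 6) -> merged; set of 11 now {1, 4, 6, 9, 11, 13}
Step 12: union(3, 2) -> merged; set of 3 now {0, 2, 3, 5, 7}
Step 13: union(13, 6) -> already same set; set of 13 now {1, 4, 6, 9, 11, 13}
Step 14: find(12) -> no change; set of 12 is {12}
Set of 2: {0, 2, 3, 5, 7}; 3 is a member.

Answer: yes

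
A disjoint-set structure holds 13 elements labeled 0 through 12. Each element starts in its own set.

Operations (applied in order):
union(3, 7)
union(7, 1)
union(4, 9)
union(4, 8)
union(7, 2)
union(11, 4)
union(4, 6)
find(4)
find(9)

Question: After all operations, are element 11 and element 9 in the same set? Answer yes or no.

Step 1: union(3, 7) -> merged; set of 3 now {3, 7}
Step 2: union(7, 1) -> merged; set of 7 now {1, 3, 7}
Step 3: union(4, 9) -> merged; set of 4 now {4, 9}
Step 4: union(4, 8) -> merged; set of 4 now {4, 8, 9}
Step 5: union(7, 2) -> merged; set of 7 now {1, 2, 3, 7}
Step 6: union(11, 4) -> merged; set of 11 now {4, 8, 9, 11}
Step 7: union(4, 6) -> merged; set of 4 now {4, 6, 8, 9, 11}
Step 8: find(4) -> no change; set of 4 is {4, 6, 8, 9, 11}
Step 9: find(9) -> no change; set of 9 is {4, 6, 8, 9, 11}
Set of 11: {4, 6, 8, 9, 11}; 9 is a member.

Answer: yes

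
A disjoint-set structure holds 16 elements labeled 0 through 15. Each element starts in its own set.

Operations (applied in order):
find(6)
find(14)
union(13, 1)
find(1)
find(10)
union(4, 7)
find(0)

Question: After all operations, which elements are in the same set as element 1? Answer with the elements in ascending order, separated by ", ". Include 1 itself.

Answer: 1, 13

Derivation:
Step 1: find(6) -> no change; set of 6 is {6}
Step 2: find(14) -> no change; set of 14 is {14}
Step 3: union(13, 1) -> merged; set of 13 now {1, 13}
Step 4: find(1) -> no change; set of 1 is {1, 13}
Step 5: find(10) -> no change; set of 10 is {10}
Step 6: union(4, 7) -> merged; set of 4 now {4, 7}
Step 7: find(0) -> no change; set of 0 is {0}
Component of 1: {1, 13}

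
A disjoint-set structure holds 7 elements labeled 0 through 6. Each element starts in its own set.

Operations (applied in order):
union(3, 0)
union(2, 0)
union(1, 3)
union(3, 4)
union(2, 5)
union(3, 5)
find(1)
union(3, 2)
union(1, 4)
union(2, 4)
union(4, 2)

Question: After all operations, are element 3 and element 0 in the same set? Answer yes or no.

Step 1: union(3, 0) -> merged; set of 3 now {0, 3}
Step 2: union(2, 0) -> merged; set of 2 now {0, 2, 3}
Step 3: union(1, 3) -> merged; set of 1 now {0, 1, 2, 3}
Step 4: union(3, 4) -> merged; set of 3 now {0, 1, 2, 3, 4}
Step 5: union(2, 5) -> merged; set of 2 now {0, 1, 2, 3, 4, 5}
Step 6: union(3, 5) -> already same set; set of 3 now {0, 1, 2, 3, 4, 5}
Step 7: find(1) -> no change; set of 1 is {0, 1, 2, 3, 4, 5}
Step 8: union(3, 2) -> already same set; set of 3 now {0, 1, 2, 3, 4, 5}
Step 9: union(1, 4) -> already same set; set of 1 now {0, 1, 2, 3, 4, 5}
Step 10: union(2, 4) -> already same set; set of 2 now {0, 1, 2, 3, 4, 5}
Step 11: union(4, 2) -> already same set; set of 4 now {0, 1, 2, 3, 4, 5}
Set of 3: {0, 1, 2, 3, 4, 5}; 0 is a member.

Answer: yes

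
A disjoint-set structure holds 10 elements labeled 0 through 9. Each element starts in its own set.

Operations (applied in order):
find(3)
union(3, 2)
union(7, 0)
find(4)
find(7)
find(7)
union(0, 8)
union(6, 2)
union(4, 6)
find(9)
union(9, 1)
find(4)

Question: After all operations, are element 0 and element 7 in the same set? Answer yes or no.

Answer: yes

Derivation:
Step 1: find(3) -> no change; set of 3 is {3}
Step 2: union(3, 2) -> merged; set of 3 now {2, 3}
Step 3: union(7, 0) -> merged; set of 7 now {0, 7}
Step 4: find(4) -> no change; set of 4 is {4}
Step 5: find(7) -> no change; set of 7 is {0, 7}
Step 6: find(7) -> no change; set of 7 is {0, 7}
Step 7: union(0, 8) -> merged; set of 0 now {0, 7, 8}
Step 8: union(6, 2) -> merged; set of 6 now {2, 3, 6}
Step 9: union(4, 6) -> merged; set of 4 now {2, 3, 4, 6}
Step 10: find(9) -> no change; set of 9 is {9}
Step 11: union(9, 1) -> merged; set of 9 now {1, 9}
Step 12: find(4) -> no change; set of 4 is {2, 3, 4, 6}
Set of 0: {0, 7, 8}; 7 is a member.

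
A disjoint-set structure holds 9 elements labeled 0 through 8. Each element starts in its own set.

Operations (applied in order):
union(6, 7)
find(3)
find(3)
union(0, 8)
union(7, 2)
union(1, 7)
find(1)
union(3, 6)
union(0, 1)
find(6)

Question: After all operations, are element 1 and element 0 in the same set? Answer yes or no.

Answer: yes

Derivation:
Step 1: union(6, 7) -> merged; set of 6 now {6, 7}
Step 2: find(3) -> no change; set of 3 is {3}
Step 3: find(3) -> no change; set of 3 is {3}
Step 4: union(0, 8) -> merged; set of 0 now {0, 8}
Step 5: union(7, 2) -> merged; set of 7 now {2, 6, 7}
Step 6: union(1, 7) -> merged; set of 1 now {1, 2, 6, 7}
Step 7: find(1) -> no change; set of 1 is {1, 2, 6, 7}
Step 8: union(3, 6) -> merged; set of 3 now {1, 2, 3, 6, 7}
Step 9: union(0, 1) -> merged; set of 0 now {0, 1, 2, 3, 6, 7, 8}
Step 10: find(6) -> no change; set of 6 is {0, 1, 2, 3, 6, 7, 8}
Set of 1: {0, 1, 2, 3, 6, 7, 8}; 0 is a member.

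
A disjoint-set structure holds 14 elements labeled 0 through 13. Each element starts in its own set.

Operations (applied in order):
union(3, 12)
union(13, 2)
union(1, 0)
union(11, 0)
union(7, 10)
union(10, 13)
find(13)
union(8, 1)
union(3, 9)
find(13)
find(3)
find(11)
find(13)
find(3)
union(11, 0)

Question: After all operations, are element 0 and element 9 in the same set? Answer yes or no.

Step 1: union(3, 12) -> merged; set of 3 now {3, 12}
Step 2: union(13, 2) -> merged; set of 13 now {2, 13}
Step 3: union(1, 0) -> merged; set of 1 now {0, 1}
Step 4: union(11, 0) -> merged; set of 11 now {0, 1, 11}
Step 5: union(7, 10) -> merged; set of 7 now {7, 10}
Step 6: union(10, 13) -> merged; set of 10 now {2, 7, 10, 13}
Step 7: find(13) -> no change; set of 13 is {2, 7, 10, 13}
Step 8: union(8, 1) -> merged; set of 8 now {0, 1, 8, 11}
Step 9: union(3, 9) -> merged; set of 3 now {3, 9, 12}
Step 10: find(13) -> no change; set of 13 is {2, 7, 10, 13}
Step 11: find(3) -> no change; set of 3 is {3, 9, 12}
Step 12: find(11) -> no change; set of 11 is {0, 1, 8, 11}
Step 13: find(13) -> no change; set of 13 is {2, 7, 10, 13}
Step 14: find(3) -> no change; set of 3 is {3, 9, 12}
Step 15: union(11, 0) -> already same set; set of 11 now {0, 1, 8, 11}
Set of 0: {0, 1, 8, 11}; 9 is not a member.

Answer: no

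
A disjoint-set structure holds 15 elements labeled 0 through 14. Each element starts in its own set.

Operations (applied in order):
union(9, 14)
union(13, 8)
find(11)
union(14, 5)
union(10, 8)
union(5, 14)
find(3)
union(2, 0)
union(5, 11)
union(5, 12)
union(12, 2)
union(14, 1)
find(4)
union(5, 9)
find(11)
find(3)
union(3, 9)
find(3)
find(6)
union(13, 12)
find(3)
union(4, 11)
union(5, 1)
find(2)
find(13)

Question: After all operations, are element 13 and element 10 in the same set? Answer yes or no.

Answer: yes

Derivation:
Step 1: union(9, 14) -> merged; set of 9 now {9, 14}
Step 2: union(13, 8) -> merged; set of 13 now {8, 13}
Step 3: find(11) -> no change; set of 11 is {11}
Step 4: union(14, 5) -> merged; set of 14 now {5, 9, 14}
Step 5: union(10, 8) -> merged; set of 10 now {8, 10, 13}
Step 6: union(5, 14) -> already same set; set of 5 now {5, 9, 14}
Step 7: find(3) -> no change; set of 3 is {3}
Step 8: union(2, 0) -> merged; set of 2 now {0, 2}
Step 9: union(5, 11) -> merged; set of 5 now {5, 9, 11, 14}
Step 10: union(5, 12) -> merged; set of 5 now {5, 9, 11, 12, 14}
Step 11: union(12, 2) -> merged; set of 12 now {0, 2, 5, 9, 11, 12, 14}
Step 12: union(14, 1) -> merged; set of 14 now {0, 1, 2, 5, 9, 11, 12, 14}
Step 13: find(4) -> no change; set of 4 is {4}
Step 14: union(5, 9) -> already same set; set of 5 now {0, 1, 2, 5, 9, 11, 12, 14}
Step 15: find(11) -> no change; set of 11 is {0, 1, 2, 5, 9, 11, 12, 14}
Step 16: find(3) -> no change; set of 3 is {3}
Step 17: union(3, 9) -> merged; set of 3 now {0, 1, 2, 3, 5, 9, 11, 12, 14}
Step 18: find(3) -> no change; set of 3 is {0, 1, 2, 3, 5, 9, 11, 12, 14}
Step 19: find(6) -> no change; set of 6 is {6}
Step 20: union(13, 12) -> merged; set of 13 now {0, 1, 2, 3, 5, 8, 9, 10, 11, 12, 13, 14}
Step 21: find(3) -> no change; set of 3 is {0, 1, 2, 3, 5, 8, 9, 10, 11, 12, 13, 14}
Step 22: union(4, 11) -> merged; set of 4 now {0, 1, 2, 3, 4, 5, 8, 9, 10, 11, 12, 13, 14}
Step 23: union(5, 1) -> already same set; set of 5 now {0, 1, 2, 3, 4, 5, 8, 9, 10, 11, 12, 13, 14}
Step 24: find(2) -> no change; set of 2 is {0, 1, 2, 3, 4, 5, 8, 9, 10, 11, 12, 13, 14}
Step 25: find(13) -> no change; set of 13 is {0, 1, 2, 3, 4, 5, 8, 9, 10, 11, 12, 13, 14}
Set of 13: {0, 1, 2, 3, 4, 5, 8, 9, 10, 11, 12, 13, 14}; 10 is a member.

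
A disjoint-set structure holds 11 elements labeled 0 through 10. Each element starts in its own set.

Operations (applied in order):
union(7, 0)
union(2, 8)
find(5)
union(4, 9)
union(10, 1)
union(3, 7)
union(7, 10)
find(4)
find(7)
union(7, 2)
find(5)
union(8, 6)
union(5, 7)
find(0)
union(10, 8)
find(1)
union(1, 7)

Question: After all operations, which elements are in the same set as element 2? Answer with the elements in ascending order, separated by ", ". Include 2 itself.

Step 1: union(7, 0) -> merged; set of 7 now {0, 7}
Step 2: union(2, 8) -> merged; set of 2 now {2, 8}
Step 3: find(5) -> no change; set of 5 is {5}
Step 4: union(4, 9) -> merged; set of 4 now {4, 9}
Step 5: union(10, 1) -> merged; set of 10 now {1, 10}
Step 6: union(3, 7) -> merged; set of 3 now {0, 3, 7}
Step 7: union(7, 10) -> merged; set of 7 now {0, 1, 3, 7, 10}
Step 8: find(4) -> no change; set of 4 is {4, 9}
Step 9: find(7) -> no change; set of 7 is {0, 1, 3, 7, 10}
Step 10: union(7, 2) -> merged; set of 7 now {0, 1, 2, 3, 7, 8, 10}
Step 11: find(5) -> no change; set of 5 is {5}
Step 12: union(8, 6) -> merged; set of 8 now {0, 1, 2, 3, 6, 7, 8, 10}
Step 13: union(5, 7) -> merged; set of 5 now {0, 1, 2, 3, 5, 6, 7, 8, 10}
Step 14: find(0) -> no change; set of 0 is {0, 1, 2, 3, 5, 6, 7, 8, 10}
Step 15: union(10, 8) -> already same set; set of 10 now {0, 1, 2, 3, 5, 6, 7, 8, 10}
Step 16: find(1) -> no change; set of 1 is {0, 1, 2, 3, 5, 6, 7, 8, 10}
Step 17: union(1, 7) -> already same set; set of 1 now {0, 1, 2, 3, 5, 6, 7, 8, 10}
Component of 2: {0, 1, 2, 3, 5, 6, 7, 8, 10}

Answer: 0, 1, 2, 3, 5, 6, 7, 8, 10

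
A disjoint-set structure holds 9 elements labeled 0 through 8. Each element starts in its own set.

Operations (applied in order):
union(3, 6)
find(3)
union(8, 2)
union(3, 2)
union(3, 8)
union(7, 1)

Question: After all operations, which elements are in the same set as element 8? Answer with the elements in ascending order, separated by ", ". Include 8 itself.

Answer: 2, 3, 6, 8

Derivation:
Step 1: union(3, 6) -> merged; set of 3 now {3, 6}
Step 2: find(3) -> no change; set of 3 is {3, 6}
Step 3: union(8, 2) -> merged; set of 8 now {2, 8}
Step 4: union(3, 2) -> merged; set of 3 now {2, 3, 6, 8}
Step 5: union(3, 8) -> already same set; set of 3 now {2, 3, 6, 8}
Step 6: union(7, 1) -> merged; set of 7 now {1, 7}
Component of 8: {2, 3, 6, 8}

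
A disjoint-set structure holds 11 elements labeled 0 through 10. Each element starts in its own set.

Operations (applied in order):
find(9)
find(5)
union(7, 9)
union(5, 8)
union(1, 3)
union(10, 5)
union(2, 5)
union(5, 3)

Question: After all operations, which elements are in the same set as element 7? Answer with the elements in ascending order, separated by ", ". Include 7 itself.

Answer: 7, 9

Derivation:
Step 1: find(9) -> no change; set of 9 is {9}
Step 2: find(5) -> no change; set of 5 is {5}
Step 3: union(7, 9) -> merged; set of 7 now {7, 9}
Step 4: union(5, 8) -> merged; set of 5 now {5, 8}
Step 5: union(1, 3) -> merged; set of 1 now {1, 3}
Step 6: union(10, 5) -> merged; set of 10 now {5, 8, 10}
Step 7: union(2, 5) -> merged; set of 2 now {2, 5, 8, 10}
Step 8: union(5, 3) -> merged; set of 5 now {1, 2, 3, 5, 8, 10}
Component of 7: {7, 9}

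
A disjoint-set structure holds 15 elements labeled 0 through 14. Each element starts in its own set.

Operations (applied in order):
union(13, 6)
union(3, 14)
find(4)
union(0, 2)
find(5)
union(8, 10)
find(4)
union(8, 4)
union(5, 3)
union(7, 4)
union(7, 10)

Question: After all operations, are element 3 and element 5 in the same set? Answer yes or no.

Answer: yes

Derivation:
Step 1: union(13, 6) -> merged; set of 13 now {6, 13}
Step 2: union(3, 14) -> merged; set of 3 now {3, 14}
Step 3: find(4) -> no change; set of 4 is {4}
Step 4: union(0, 2) -> merged; set of 0 now {0, 2}
Step 5: find(5) -> no change; set of 5 is {5}
Step 6: union(8, 10) -> merged; set of 8 now {8, 10}
Step 7: find(4) -> no change; set of 4 is {4}
Step 8: union(8, 4) -> merged; set of 8 now {4, 8, 10}
Step 9: union(5, 3) -> merged; set of 5 now {3, 5, 14}
Step 10: union(7, 4) -> merged; set of 7 now {4, 7, 8, 10}
Step 11: union(7, 10) -> already same set; set of 7 now {4, 7, 8, 10}
Set of 3: {3, 5, 14}; 5 is a member.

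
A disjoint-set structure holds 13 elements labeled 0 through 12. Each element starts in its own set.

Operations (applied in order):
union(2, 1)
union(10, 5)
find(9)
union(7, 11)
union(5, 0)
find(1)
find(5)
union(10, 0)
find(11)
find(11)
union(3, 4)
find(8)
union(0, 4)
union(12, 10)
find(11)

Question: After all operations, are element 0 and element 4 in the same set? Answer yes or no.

Answer: yes

Derivation:
Step 1: union(2, 1) -> merged; set of 2 now {1, 2}
Step 2: union(10, 5) -> merged; set of 10 now {5, 10}
Step 3: find(9) -> no change; set of 9 is {9}
Step 4: union(7, 11) -> merged; set of 7 now {7, 11}
Step 5: union(5, 0) -> merged; set of 5 now {0, 5, 10}
Step 6: find(1) -> no change; set of 1 is {1, 2}
Step 7: find(5) -> no change; set of 5 is {0, 5, 10}
Step 8: union(10, 0) -> already same set; set of 10 now {0, 5, 10}
Step 9: find(11) -> no change; set of 11 is {7, 11}
Step 10: find(11) -> no change; set of 11 is {7, 11}
Step 11: union(3, 4) -> merged; set of 3 now {3, 4}
Step 12: find(8) -> no change; set of 8 is {8}
Step 13: union(0, 4) -> merged; set of 0 now {0, 3, 4, 5, 10}
Step 14: union(12, 10) -> merged; set of 12 now {0, 3, 4, 5, 10, 12}
Step 15: find(11) -> no change; set of 11 is {7, 11}
Set of 0: {0, 3, 4, 5, 10, 12}; 4 is a member.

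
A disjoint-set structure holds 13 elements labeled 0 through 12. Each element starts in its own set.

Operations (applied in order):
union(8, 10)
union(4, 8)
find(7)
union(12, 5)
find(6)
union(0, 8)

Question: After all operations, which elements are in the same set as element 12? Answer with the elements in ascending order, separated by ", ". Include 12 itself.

Step 1: union(8, 10) -> merged; set of 8 now {8, 10}
Step 2: union(4, 8) -> merged; set of 4 now {4, 8, 10}
Step 3: find(7) -> no change; set of 7 is {7}
Step 4: union(12, 5) -> merged; set of 12 now {5, 12}
Step 5: find(6) -> no change; set of 6 is {6}
Step 6: union(0, 8) -> merged; set of 0 now {0, 4, 8, 10}
Component of 12: {5, 12}

Answer: 5, 12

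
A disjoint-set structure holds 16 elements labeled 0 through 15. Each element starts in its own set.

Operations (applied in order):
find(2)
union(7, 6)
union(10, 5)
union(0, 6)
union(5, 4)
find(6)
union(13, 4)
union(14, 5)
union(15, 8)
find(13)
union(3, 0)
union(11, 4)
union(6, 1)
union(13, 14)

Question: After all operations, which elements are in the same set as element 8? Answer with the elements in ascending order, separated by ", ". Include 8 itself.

Step 1: find(2) -> no change; set of 2 is {2}
Step 2: union(7, 6) -> merged; set of 7 now {6, 7}
Step 3: union(10, 5) -> merged; set of 10 now {5, 10}
Step 4: union(0, 6) -> merged; set of 0 now {0, 6, 7}
Step 5: union(5, 4) -> merged; set of 5 now {4, 5, 10}
Step 6: find(6) -> no change; set of 6 is {0, 6, 7}
Step 7: union(13, 4) -> merged; set of 13 now {4, 5, 10, 13}
Step 8: union(14, 5) -> merged; set of 14 now {4, 5, 10, 13, 14}
Step 9: union(15, 8) -> merged; set of 15 now {8, 15}
Step 10: find(13) -> no change; set of 13 is {4, 5, 10, 13, 14}
Step 11: union(3, 0) -> merged; set of 3 now {0, 3, 6, 7}
Step 12: union(11, 4) -> merged; set of 11 now {4, 5, 10, 11, 13, 14}
Step 13: union(6, 1) -> merged; set of 6 now {0, 1, 3, 6, 7}
Step 14: union(13, 14) -> already same set; set of 13 now {4, 5, 10, 11, 13, 14}
Component of 8: {8, 15}

Answer: 8, 15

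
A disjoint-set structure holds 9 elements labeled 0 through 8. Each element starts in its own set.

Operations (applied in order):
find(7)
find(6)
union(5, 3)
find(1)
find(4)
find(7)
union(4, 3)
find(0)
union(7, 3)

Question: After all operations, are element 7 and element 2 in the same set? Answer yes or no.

Step 1: find(7) -> no change; set of 7 is {7}
Step 2: find(6) -> no change; set of 6 is {6}
Step 3: union(5, 3) -> merged; set of 5 now {3, 5}
Step 4: find(1) -> no change; set of 1 is {1}
Step 5: find(4) -> no change; set of 4 is {4}
Step 6: find(7) -> no change; set of 7 is {7}
Step 7: union(4, 3) -> merged; set of 4 now {3, 4, 5}
Step 8: find(0) -> no change; set of 0 is {0}
Step 9: union(7, 3) -> merged; set of 7 now {3, 4, 5, 7}
Set of 7: {3, 4, 5, 7}; 2 is not a member.

Answer: no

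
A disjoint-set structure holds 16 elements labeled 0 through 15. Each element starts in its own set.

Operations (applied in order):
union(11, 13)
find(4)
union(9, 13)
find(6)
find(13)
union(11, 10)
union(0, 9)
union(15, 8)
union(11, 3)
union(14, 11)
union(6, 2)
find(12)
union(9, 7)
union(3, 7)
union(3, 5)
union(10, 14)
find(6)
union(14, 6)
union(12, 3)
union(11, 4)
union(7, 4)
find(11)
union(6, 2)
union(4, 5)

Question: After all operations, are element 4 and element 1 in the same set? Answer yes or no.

Step 1: union(11, 13) -> merged; set of 11 now {11, 13}
Step 2: find(4) -> no change; set of 4 is {4}
Step 3: union(9, 13) -> merged; set of 9 now {9, 11, 13}
Step 4: find(6) -> no change; set of 6 is {6}
Step 5: find(13) -> no change; set of 13 is {9, 11, 13}
Step 6: union(11, 10) -> merged; set of 11 now {9, 10, 11, 13}
Step 7: union(0, 9) -> merged; set of 0 now {0, 9, 10, 11, 13}
Step 8: union(15, 8) -> merged; set of 15 now {8, 15}
Step 9: union(11, 3) -> merged; set of 11 now {0, 3, 9, 10, 11, 13}
Step 10: union(14, 11) -> merged; set of 14 now {0, 3, 9, 10, 11, 13, 14}
Step 11: union(6, 2) -> merged; set of 6 now {2, 6}
Step 12: find(12) -> no change; set of 12 is {12}
Step 13: union(9, 7) -> merged; set of 9 now {0, 3, 7, 9, 10, 11, 13, 14}
Step 14: union(3, 7) -> already same set; set of 3 now {0, 3, 7, 9, 10, 11, 13, 14}
Step 15: union(3, 5) -> merged; set of 3 now {0, 3, 5, 7, 9, 10, 11, 13, 14}
Step 16: union(10, 14) -> already same set; set of 10 now {0, 3, 5, 7, 9, 10, 11, 13, 14}
Step 17: find(6) -> no change; set of 6 is {2, 6}
Step 18: union(14, 6) -> merged; set of 14 now {0, 2, 3, 5, 6, 7, 9, 10, 11, 13, 14}
Step 19: union(12, 3) -> merged; set of 12 now {0, 2, 3, 5, 6, 7, 9, 10, 11, 12, 13, 14}
Step 20: union(11, 4) -> merged; set of 11 now {0, 2, 3, 4, 5, 6, 7, 9, 10, 11, 12, 13, 14}
Step 21: union(7, 4) -> already same set; set of 7 now {0, 2, 3, 4, 5, 6, 7, 9, 10, 11, 12, 13, 14}
Step 22: find(11) -> no change; set of 11 is {0, 2, 3, 4, 5, 6, 7, 9, 10, 11, 12, 13, 14}
Step 23: union(6, 2) -> already same set; set of 6 now {0, 2, 3, 4, 5, 6, 7, 9, 10, 11, 12, 13, 14}
Step 24: union(4, 5) -> already same set; set of 4 now {0, 2, 3, 4, 5, 6, 7, 9, 10, 11, 12, 13, 14}
Set of 4: {0, 2, 3, 4, 5, 6, 7, 9, 10, 11, 12, 13, 14}; 1 is not a member.

Answer: no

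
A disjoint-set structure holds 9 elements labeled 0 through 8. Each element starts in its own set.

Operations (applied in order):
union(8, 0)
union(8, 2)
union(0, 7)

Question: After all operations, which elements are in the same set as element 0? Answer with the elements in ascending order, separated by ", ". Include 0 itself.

Answer: 0, 2, 7, 8

Derivation:
Step 1: union(8, 0) -> merged; set of 8 now {0, 8}
Step 2: union(8, 2) -> merged; set of 8 now {0, 2, 8}
Step 3: union(0, 7) -> merged; set of 0 now {0, 2, 7, 8}
Component of 0: {0, 2, 7, 8}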